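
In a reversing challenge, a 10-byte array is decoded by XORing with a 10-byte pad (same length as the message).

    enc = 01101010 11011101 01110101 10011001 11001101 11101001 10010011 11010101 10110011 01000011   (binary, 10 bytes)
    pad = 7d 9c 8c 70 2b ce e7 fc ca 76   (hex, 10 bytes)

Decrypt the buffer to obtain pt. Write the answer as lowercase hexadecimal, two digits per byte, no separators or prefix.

XOR is its own inverse, so applying the key byte-wise gives the result directly.
01101010 XOR 01111101 = 00010111
11011101 XOR 10011100 = 01000001
01110101 XOR 10001100 = 11111001
10011001 XOR 01110000 = 11101001
11001101 XOR 00101011 = 11100110
11101001 XOR 11001110 = 00100111
10010011 XOR 11100111 = 01110100
11010101 XOR 11111100 = 00101001
10110011 XOR 11001010 = 01111001
01000011 XOR 01110110 = 00110101

1741f9e9e62774297935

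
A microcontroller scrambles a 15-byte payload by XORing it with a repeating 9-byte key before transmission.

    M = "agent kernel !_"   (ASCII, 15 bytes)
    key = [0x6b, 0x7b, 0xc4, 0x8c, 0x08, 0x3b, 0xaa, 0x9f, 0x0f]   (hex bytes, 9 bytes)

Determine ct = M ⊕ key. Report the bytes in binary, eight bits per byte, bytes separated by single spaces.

The 9-byte key repeats, so the effective keystream is 6b 7b c4 8c 08 3b aa 9f 0f 6b 7b c4 8c 08 3b.
byte 0: 61 ^ 6b = 0a
byte 1: 67 ^ 7b = 1c
byte 2: 65 ^ c4 = a1
byte 3: 6e ^ 8c = e2
byte 4: 74 ^ 08 = 7c
byte 5: 20 ^ 3b = 1b
byte 6: 6b ^ aa = c1
byte 7: 65 ^ 9f = fa
byte 8: 72 ^ 0f = 7d
byte 9: 6e ^ 6b = 05
byte 10: 65 ^ 7b = 1e
byte 11: 6c ^ c4 = a8
byte 12: 20 ^ 8c = ac
byte 13: 21 ^ 08 = 29
byte 14: 5f ^ 3b = 64

00001010 00011100 10100001 11100010 01111100 00011011 11000001 11111010 01111101 00000101 00011110 10101000 10101100 00101001 01100100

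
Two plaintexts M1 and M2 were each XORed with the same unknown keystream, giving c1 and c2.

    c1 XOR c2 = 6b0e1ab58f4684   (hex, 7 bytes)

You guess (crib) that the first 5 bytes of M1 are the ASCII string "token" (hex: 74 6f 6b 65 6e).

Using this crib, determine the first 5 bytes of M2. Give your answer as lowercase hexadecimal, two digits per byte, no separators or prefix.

1f6171d0e1

Since c1 ⊕ c2 = M1 ⊕ M2, XORing with the guessed M1 bytes yields the corresponding M2 bytes: M2 = (c1 ⊕ c2) ⊕ M1.
6b ^ 74 = 1f
0e ^ 6f = 61
1a ^ 6b = 71
b5 ^ 65 = d0
8f ^ 6e = e1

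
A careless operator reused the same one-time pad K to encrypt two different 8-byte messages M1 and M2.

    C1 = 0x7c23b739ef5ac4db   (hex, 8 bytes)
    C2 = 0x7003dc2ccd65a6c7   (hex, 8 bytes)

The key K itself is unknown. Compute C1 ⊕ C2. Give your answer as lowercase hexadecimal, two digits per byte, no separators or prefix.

C1 ⊕ C2 = (M1 ⊕ K) ⊕ (M2 ⊕ K) = M1 ⊕ M2 — the shared key cancels under XOR.
byte 0: 01111100 xor 01110000 = 00001100
byte 1: 00100011 xor 00000011 = 00100000
byte 2: 10110111 xor 11011100 = 01101011
byte 3: 00111001 xor 00101100 = 00010101
byte 4: 11101111 xor 11001101 = 00100010
byte 5: 01011010 xor 01100101 = 00111111
byte 6: 11000100 xor 10100110 = 01100010
byte 7: 11011011 xor 11000111 = 00011100

0c206b15223f621c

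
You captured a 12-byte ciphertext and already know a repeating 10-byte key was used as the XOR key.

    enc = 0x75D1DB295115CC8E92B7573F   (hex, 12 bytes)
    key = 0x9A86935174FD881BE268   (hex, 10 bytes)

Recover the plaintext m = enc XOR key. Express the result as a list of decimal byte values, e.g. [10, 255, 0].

The 10-byte key repeats, so the effective keystream is 9a 86 93 51 74 fd 88 1b e2 68 9a 86.
byte 0: 75 ⊕ 9a = ef
byte 1: d1 ⊕ 86 = 57
byte 2: db ⊕ 93 = 48
byte 3: 29 ⊕ 51 = 78
byte 4: 51 ⊕ 74 = 25
byte 5: 15 ⊕ fd = e8
byte 6: cc ⊕ 88 = 44
byte 7: 8e ⊕ 1b = 95
byte 8: 92 ⊕ e2 = 70
byte 9: b7 ⊕ 68 = df
byte 10: 57 ⊕ 9a = cd
byte 11: 3f ⊕ 86 = b9

[239, 87, 72, 120, 37, 232, 68, 149, 112, 223, 205, 185]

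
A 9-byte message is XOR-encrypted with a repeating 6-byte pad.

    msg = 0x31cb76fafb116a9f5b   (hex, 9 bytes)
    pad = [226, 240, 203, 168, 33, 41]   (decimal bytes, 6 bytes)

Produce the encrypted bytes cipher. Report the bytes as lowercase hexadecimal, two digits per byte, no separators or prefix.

d33bbd52da38886f90

The 6-byte key repeats, so the effective keystream is e2 f0 cb a8 21 29 e2 f0 cb.
byte 0: 00110001 ⊕ 11100010 = 11010011
byte 1: 11001011 ⊕ 11110000 = 00111011
byte 2: 01110110 ⊕ 11001011 = 10111101
byte 3: 11111010 ⊕ 10101000 = 01010010
byte 4: 11111011 ⊕ 00100001 = 11011010
byte 5: 00010001 ⊕ 00101001 = 00111000
byte 6: 01101010 ⊕ 11100010 = 10001000
byte 7: 10011111 ⊕ 11110000 = 01101111
byte 8: 01011011 ⊕ 11001011 = 10010000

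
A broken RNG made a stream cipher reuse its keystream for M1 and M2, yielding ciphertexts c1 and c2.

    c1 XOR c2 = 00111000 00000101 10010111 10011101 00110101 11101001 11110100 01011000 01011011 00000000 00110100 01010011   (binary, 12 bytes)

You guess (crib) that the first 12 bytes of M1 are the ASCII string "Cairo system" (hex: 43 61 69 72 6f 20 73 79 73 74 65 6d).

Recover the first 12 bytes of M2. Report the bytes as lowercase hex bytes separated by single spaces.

7b 64 fe ef 5a c9 87 21 28 74 51 3e

Since c1 ⊕ c2 = M1 ⊕ M2, XORing with the guessed M1 bytes yields the corresponding M2 bytes: M2 = (c1 ⊕ c2) ⊕ M1.
38 ^ 43 = 7b
05 ^ 61 = 64
97 ^ 69 = fe
9d ^ 72 = ef
35 ^ 6f = 5a
e9 ^ 20 = c9
f4 ^ 73 = 87
58 ^ 79 = 21
5b ^ 73 = 28
00 ^ 74 = 74
34 ^ 65 = 51
53 ^ 6d = 3e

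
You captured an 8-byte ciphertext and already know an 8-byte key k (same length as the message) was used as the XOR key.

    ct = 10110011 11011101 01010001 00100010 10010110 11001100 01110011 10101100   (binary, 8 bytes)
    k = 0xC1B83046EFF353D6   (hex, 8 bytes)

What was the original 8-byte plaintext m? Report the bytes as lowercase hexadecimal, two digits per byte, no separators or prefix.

72656164793f207a

b3 XOR c1 = 72
dd XOR b8 = 65
51 XOR 30 = 61
22 XOR 46 = 64
96 XOR ef = 79
cc XOR f3 = 3f
73 XOR 53 = 20
ac XOR d6 = 7a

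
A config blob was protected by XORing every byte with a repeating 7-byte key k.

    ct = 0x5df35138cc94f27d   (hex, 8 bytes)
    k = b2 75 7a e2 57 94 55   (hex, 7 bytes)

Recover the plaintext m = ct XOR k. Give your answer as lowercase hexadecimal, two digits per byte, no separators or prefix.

The 7-byte key repeats, so the effective keystream is b2 75 7a e2 57 94 55 b2.
byte 0: 5d ^ b2 = ef
byte 1: f3 ^ 75 = 86
byte 2: 51 ^ 7a = 2b
byte 3: 38 ^ e2 = da
byte 4: cc ^ 57 = 9b
byte 5: 94 ^ 94 = 00
byte 6: f2 ^ 55 = a7
byte 7: 7d ^ b2 = cf

ef862bda9b00a7cf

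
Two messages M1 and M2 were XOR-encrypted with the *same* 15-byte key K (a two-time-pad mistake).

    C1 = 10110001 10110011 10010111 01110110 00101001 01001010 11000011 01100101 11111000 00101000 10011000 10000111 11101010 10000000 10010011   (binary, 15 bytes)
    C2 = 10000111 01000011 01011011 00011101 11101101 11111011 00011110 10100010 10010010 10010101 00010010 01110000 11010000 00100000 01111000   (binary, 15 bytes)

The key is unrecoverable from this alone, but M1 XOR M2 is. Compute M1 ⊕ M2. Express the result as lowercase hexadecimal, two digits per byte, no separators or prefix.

C1 ⊕ C2 = (M1 ⊕ K) ⊕ (M2 ⊕ K) = M1 ⊕ M2 — the shared key cancels under XOR.
byte 0: b1 XOR 87 = 36
byte 1: b3 XOR 43 = f0
byte 2: 97 XOR 5b = cc
byte 3: 76 XOR 1d = 6b
byte 4: 29 XOR ed = c4
byte 5: 4a XOR fb = b1
byte 6: c3 XOR 1e = dd
byte 7: 65 XOR a2 = c7
byte 8: f8 XOR 92 = 6a
byte 9: 28 XOR 95 = bd
byte 10: 98 XOR 12 = 8a
byte 11: 87 XOR 70 = f7
byte 12: ea XOR d0 = 3a
byte 13: 80 XOR 20 = a0
byte 14: 93 XOR 78 = eb

36f0cc6bc4b1ddc76abd8af73aa0eb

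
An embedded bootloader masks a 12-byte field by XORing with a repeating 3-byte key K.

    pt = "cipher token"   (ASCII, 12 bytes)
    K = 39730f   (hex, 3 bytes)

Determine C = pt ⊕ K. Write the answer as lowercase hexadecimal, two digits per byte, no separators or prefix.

5a1a7f51167d190760521661

The 3-byte key repeats, so the effective keystream is 39 73 0f 39 73 0f 39 73 0f 39 73 0f.
byte 0:  99 XOR  57 =  90
byte 1: 105 XOR 115 =  26
byte 2: 112 XOR  15 = 127
byte 3: 104 XOR  57 =  81
byte 4: 101 XOR 115 =  22
byte 5: 114 XOR  15 = 125
byte 6:  32 XOR  57 =  25
byte 7: 116 XOR 115 =   7
byte 8: 111 XOR  15 =  96
byte 9: 107 XOR  57 =  82
byte 10: 101 XOR 115 =  22
byte 11: 110 XOR  15 =  97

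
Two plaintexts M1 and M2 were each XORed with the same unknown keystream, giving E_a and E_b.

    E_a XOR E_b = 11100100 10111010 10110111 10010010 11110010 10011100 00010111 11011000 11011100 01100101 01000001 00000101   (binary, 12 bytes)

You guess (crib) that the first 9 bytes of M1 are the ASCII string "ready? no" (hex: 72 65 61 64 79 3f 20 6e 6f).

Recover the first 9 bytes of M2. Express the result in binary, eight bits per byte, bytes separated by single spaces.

Since E_a ⊕ E_b = M1 ⊕ M2, XORing with the guessed M1 bytes yields the corresponding M2 bytes: M2 = (E_a ⊕ E_b) ⊕ M1.
228 ⊕ 114 = 150
186 ⊕ 101 = 223
183 ⊕  97 = 214
146 ⊕ 100 = 246
242 ⊕ 121 = 139
156 ⊕  63 = 163
 23 ⊕  32 =  55
216 ⊕ 110 = 182
220 ⊕ 111 = 179

10010110 11011111 11010110 11110110 10001011 10100011 00110111 10110110 10110011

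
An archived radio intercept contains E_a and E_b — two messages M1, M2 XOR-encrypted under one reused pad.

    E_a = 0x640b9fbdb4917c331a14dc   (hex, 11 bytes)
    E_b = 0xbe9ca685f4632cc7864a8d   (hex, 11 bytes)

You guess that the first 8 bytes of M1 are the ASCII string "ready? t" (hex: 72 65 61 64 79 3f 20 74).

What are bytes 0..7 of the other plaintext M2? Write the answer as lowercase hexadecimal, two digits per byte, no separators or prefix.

a8f2585c39cd7080

First, E_a ⊕ E_b = (M1 ⊕ K) ⊕ (M2 ⊕ K) = M1 ⊕ M2, so the key drops out. Then M2 = (M1 ⊕ M2) ⊕ M1 over the first 8 bytes.
byte 0: (64 ⊕ be) ⊕ 72 = da ⊕ 72 = a8
byte 1: (0b ⊕ 9c) ⊕ 65 = 97 ⊕ 65 = f2
byte 2: (9f ⊕ a6) ⊕ 61 = 39 ⊕ 61 = 58
byte 3: (bd ⊕ 85) ⊕ 64 = 38 ⊕ 64 = 5c
byte 4: (b4 ⊕ f4) ⊕ 79 = 40 ⊕ 79 = 39
byte 5: (91 ⊕ 63) ⊕ 3f = f2 ⊕ 3f = cd
byte 6: (7c ⊕ 2c) ⊕ 20 = 50 ⊕ 20 = 70
byte 7: (33 ⊕ c7) ⊕ 74 = f4 ⊕ 74 = 80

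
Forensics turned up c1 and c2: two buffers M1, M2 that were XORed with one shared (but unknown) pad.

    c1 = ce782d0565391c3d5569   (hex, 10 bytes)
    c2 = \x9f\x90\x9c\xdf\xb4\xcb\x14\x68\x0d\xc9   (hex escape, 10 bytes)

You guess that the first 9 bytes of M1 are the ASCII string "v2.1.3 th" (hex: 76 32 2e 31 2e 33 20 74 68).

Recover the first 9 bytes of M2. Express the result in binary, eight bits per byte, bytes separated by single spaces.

First, c1 ⊕ c2 = (M1 ⊕ K) ⊕ (M2 ⊕ K) = M1 ⊕ M2, so the key drops out. Then M2 = (M1 ⊕ M2) ⊕ M1 over the first 9 bytes.
byte 0: (ce XOR 9f) XOR 76 = 51 XOR 76 = 27
byte 1: (78 XOR 90) XOR 32 = e8 XOR 32 = da
byte 2: (2d XOR 9c) XOR 2e = b1 XOR 2e = 9f
byte 3: (05 XOR df) XOR 31 = da XOR 31 = eb
byte 4: (65 XOR b4) XOR 2e = d1 XOR 2e = ff
byte 5: (39 XOR cb) XOR 33 = f2 XOR 33 = c1
byte 6: (1c XOR 14) XOR 20 = 08 XOR 20 = 28
byte 7: (3d XOR 68) XOR 74 = 55 XOR 74 = 21
byte 8: (55 XOR 0d) XOR 68 = 58 XOR 68 = 30

00100111 11011010 10011111 11101011 11111111 11000001 00101000 00100001 00110000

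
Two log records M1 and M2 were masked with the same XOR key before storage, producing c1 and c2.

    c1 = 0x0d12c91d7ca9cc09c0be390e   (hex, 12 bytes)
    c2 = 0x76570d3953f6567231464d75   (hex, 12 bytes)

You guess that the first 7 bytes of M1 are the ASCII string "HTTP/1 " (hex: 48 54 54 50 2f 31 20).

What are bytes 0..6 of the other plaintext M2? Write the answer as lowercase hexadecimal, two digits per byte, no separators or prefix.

First, c1 ⊕ c2 = (M1 ⊕ K) ⊕ (M2 ⊕ K) = M1 ⊕ M2, so the key drops out. Then M2 = (M1 ⊕ M2) ⊕ M1 over the first 7 bytes.
byte 0: (0d ⊕ 76) ⊕ 48 = 7b ⊕ 48 = 33
byte 1: (12 ⊕ 57) ⊕ 54 = 45 ⊕ 54 = 11
byte 2: (c9 ⊕ 0d) ⊕ 54 = c4 ⊕ 54 = 90
byte 3: (1d ⊕ 39) ⊕ 50 = 24 ⊕ 50 = 74
byte 4: (7c ⊕ 53) ⊕ 2f = 2f ⊕ 2f = 00
byte 5: (a9 ⊕ f6) ⊕ 31 = 5f ⊕ 31 = 6e
byte 6: (cc ⊕ 56) ⊕ 20 = 9a ⊕ 20 = ba

33119074006eba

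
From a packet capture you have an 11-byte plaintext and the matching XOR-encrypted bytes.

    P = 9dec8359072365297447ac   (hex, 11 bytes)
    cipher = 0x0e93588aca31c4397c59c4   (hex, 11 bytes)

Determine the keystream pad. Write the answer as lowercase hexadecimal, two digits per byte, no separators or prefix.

937fdbd3cd12a110081e68

Since cipher = P ⊕ pad, XORing both sides with P gives pad = P ⊕ cipher.
157 xor  14 = 147
236 xor 147 = 127
131 xor  88 = 219
 89 xor 138 = 211
  7 xor 202 = 205
 35 xor  49 =  18
101 xor 196 = 161
 41 xor  57 =  16
116 xor 124 =   8
 71 xor  89 =  30
172 xor 196 = 104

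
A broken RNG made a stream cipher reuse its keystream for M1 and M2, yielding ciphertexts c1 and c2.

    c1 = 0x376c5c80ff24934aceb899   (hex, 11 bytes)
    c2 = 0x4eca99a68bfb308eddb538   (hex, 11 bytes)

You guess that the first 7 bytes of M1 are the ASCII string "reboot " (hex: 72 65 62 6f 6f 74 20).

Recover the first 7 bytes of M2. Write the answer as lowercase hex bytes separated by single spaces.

First, c1 ⊕ c2 = (M1 ⊕ K) ⊕ (M2 ⊕ K) = M1 ⊕ M2, so the key drops out. Then M2 = (M1 ⊕ M2) ⊕ M1 over the first 7 bytes.
byte 0: (37 xor 4e) xor 72 = 79 xor 72 = 0b
byte 1: (6c xor ca) xor 65 = a6 xor 65 = c3
byte 2: (5c xor 99) xor 62 = c5 xor 62 = a7
byte 3: (80 xor a6) xor 6f = 26 xor 6f = 49
byte 4: (ff xor 8b) xor 6f = 74 xor 6f = 1b
byte 5: (24 xor fb) xor 74 = df xor 74 = ab
byte 6: (93 xor 30) xor 20 = a3 xor 20 = 83

0b c3 a7 49 1b ab 83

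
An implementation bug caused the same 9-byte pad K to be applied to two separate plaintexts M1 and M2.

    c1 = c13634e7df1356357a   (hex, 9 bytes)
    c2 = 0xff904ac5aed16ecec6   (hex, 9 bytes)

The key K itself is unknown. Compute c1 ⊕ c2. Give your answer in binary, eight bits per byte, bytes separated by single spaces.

c1 ⊕ c2 = (M1 ⊕ K) ⊕ (M2 ⊕ K) = M1 ⊕ M2 — the shared key cancels under XOR.
11000001 ⊕ 11111111 = 00111110
00110110 ⊕ 10010000 = 10100110
00110100 ⊕ 01001010 = 01111110
11100111 ⊕ 11000101 = 00100010
11011111 ⊕ 10101110 = 01110001
00010011 ⊕ 11010001 = 11000010
01010110 ⊕ 01101110 = 00111000
00110101 ⊕ 11001110 = 11111011
01111010 ⊕ 11000110 = 10111100

00111110 10100110 01111110 00100010 01110001 11000010 00111000 11111011 10111100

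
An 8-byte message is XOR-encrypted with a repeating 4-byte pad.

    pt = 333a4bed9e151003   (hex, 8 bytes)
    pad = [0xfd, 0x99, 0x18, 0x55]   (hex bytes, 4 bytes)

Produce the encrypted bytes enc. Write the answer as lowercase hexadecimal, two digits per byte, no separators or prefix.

cea353b8638c0856

The 4-byte key repeats, so the effective keystream is fd 99 18 55 fd 99 18 55.
byte 0: 00110011 xor 11111101 = 11001110
byte 1: 00111010 xor 10011001 = 10100011
byte 2: 01001011 xor 00011000 = 01010011
byte 3: 11101101 xor 01010101 = 10111000
byte 4: 10011110 xor 11111101 = 01100011
byte 5: 00010101 xor 10011001 = 10001100
byte 6: 00010000 xor 00011000 = 00001000
byte 7: 00000011 xor 01010101 = 01010110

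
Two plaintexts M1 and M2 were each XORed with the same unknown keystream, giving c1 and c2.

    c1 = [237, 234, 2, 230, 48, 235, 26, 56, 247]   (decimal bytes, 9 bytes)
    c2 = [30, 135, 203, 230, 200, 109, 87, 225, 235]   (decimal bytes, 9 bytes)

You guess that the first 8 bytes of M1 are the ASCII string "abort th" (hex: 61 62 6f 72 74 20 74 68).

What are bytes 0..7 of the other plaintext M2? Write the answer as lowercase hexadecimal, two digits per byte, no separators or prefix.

920fa6728ca639b1

First, c1 ⊕ c2 = (M1 ⊕ K) ⊕ (M2 ⊕ K) = M1 ⊕ M2, so the key drops out. Then M2 = (M1 ⊕ M2) ⊕ M1 over the first 8 bytes.
byte 0: (ed ^ 1e) ^ 61 = f3 ^ 61 = 92
byte 1: (ea ^ 87) ^ 62 = 6d ^ 62 = 0f
byte 2: (02 ^ cb) ^ 6f = c9 ^ 6f = a6
byte 3: (e6 ^ e6) ^ 72 = 00 ^ 72 = 72
byte 4: (30 ^ c8) ^ 74 = f8 ^ 74 = 8c
byte 5: (eb ^ 6d) ^ 20 = 86 ^ 20 = a6
byte 6: (1a ^ 57) ^ 74 = 4d ^ 74 = 39
byte 7: (38 ^ e1) ^ 68 = d9 ^ 68 = b1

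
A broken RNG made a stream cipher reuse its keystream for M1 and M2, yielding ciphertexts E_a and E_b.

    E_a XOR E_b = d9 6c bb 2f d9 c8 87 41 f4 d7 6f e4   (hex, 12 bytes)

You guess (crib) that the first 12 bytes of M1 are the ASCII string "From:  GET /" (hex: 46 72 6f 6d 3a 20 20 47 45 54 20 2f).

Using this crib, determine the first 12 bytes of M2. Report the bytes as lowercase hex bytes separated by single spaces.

Since E_a ⊕ E_b = M1 ⊕ M2, XORing with the guessed M1 bytes yields the corresponding M2 bytes: M2 = (E_a ⊕ E_b) ⊕ M1.
byte 0: 11011001 ⊕ 01000110 = 10011111
byte 1: 01101100 ⊕ 01110010 = 00011110
byte 2: 10111011 ⊕ 01101111 = 11010100
byte 3: 00101111 ⊕ 01101101 = 01000010
byte 4: 11011001 ⊕ 00111010 = 11100011
byte 5: 11001000 ⊕ 00100000 = 11101000
byte 6: 10000111 ⊕ 00100000 = 10100111
byte 7: 01000001 ⊕ 01000111 = 00000110
byte 8: 11110100 ⊕ 01000101 = 10110001
byte 9: 11010111 ⊕ 01010100 = 10000011
byte 10: 01101111 ⊕ 00100000 = 01001111
byte 11: 11100100 ⊕ 00101111 = 11001011

9f 1e d4 42 e3 e8 a7 06 b1 83 4f cb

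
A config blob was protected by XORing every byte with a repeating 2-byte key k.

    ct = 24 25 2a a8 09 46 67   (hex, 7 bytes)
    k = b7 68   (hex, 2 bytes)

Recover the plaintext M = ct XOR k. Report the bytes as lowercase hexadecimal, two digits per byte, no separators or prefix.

934d9dc0be2ed0

The 2-byte key repeats, so the effective keystream is b7 68 b7 68 b7 68 b7.
byte 0: 24 ^ b7 = 93
byte 1: 25 ^ 68 = 4d
byte 2: 2a ^ b7 = 9d
byte 3: a8 ^ 68 = c0
byte 4: 09 ^ b7 = be
byte 5: 46 ^ 68 = 2e
byte 6: 67 ^ b7 = d0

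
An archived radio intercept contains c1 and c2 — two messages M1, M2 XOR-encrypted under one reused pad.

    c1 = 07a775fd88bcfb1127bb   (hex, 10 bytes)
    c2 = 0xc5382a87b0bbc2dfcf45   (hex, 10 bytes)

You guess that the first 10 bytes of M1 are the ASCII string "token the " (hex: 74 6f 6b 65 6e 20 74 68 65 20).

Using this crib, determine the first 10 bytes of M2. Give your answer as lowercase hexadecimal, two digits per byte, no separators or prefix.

b6f0341f56274da68dde

First, c1 ⊕ c2 = (M1 ⊕ K) ⊕ (M2 ⊕ K) = M1 ⊕ M2, so the key drops out. Then M2 = (M1 ⊕ M2) ⊕ M1 over the first 10 bytes.
byte 0: (07 xor c5) xor 74 = c2 xor 74 = b6
byte 1: (a7 xor 38) xor 6f = 9f xor 6f = f0
byte 2: (75 xor 2a) xor 6b = 5f xor 6b = 34
byte 3: (fd xor 87) xor 65 = 7a xor 65 = 1f
byte 4: (88 xor b0) xor 6e = 38 xor 6e = 56
byte 5: (bc xor bb) xor 20 = 07 xor 20 = 27
byte 6: (fb xor c2) xor 74 = 39 xor 74 = 4d
byte 7: (11 xor df) xor 68 = ce xor 68 = a6
byte 8: (27 xor cf) xor 65 = e8 xor 65 = 8d
byte 9: (bb xor 45) xor 20 = fe xor 20 = de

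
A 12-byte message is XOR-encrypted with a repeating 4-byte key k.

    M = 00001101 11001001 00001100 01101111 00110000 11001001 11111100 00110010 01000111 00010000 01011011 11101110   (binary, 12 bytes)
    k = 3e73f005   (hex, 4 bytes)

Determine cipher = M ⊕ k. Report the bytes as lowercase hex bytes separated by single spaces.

33 ba fc 6a 0e ba 0c 37 79 63 ab eb

The 4-byte key repeats, so the effective keystream is 3e 73 f0 05 3e 73 f0 05 3e 73 f0 05.
byte 0: 0d XOR 3e = 33
byte 1: c9 XOR 73 = ba
byte 2: 0c XOR f0 = fc
byte 3: 6f XOR 05 = 6a
byte 4: 30 XOR 3e = 0e
byte 5: c9 XOR 73 = ba
byte 6: fc XOR f0 = 0c
byte 7: 32 XOR 05 = 37
byte 8: 47 XOR 3e = 79
byte 9: 10 XOR 73 = 63
byte 10: 5b XOR f0 = ab
byte 11: ee XOR 05 = eb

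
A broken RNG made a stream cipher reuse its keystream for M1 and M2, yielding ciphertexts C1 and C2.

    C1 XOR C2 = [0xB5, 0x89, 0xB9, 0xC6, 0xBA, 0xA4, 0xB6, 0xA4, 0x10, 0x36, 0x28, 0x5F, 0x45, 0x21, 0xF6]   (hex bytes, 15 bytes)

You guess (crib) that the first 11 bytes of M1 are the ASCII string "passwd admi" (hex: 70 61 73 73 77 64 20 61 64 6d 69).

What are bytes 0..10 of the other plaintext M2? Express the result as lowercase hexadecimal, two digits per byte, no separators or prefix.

c5e8cab5cdc096c5745b41

Since C1 ⊕ C2 = M1 ⊕ M2, XORing with the guessed M1 bytes yields the corresponding M2 bytes: M2 = (C1 ⊕ C2) ⊕ M1.
b5 ^ 70 = c5
89 ^ 61 = e8
b9 ^ 73 = ca
c6 ^ 73 = b5
ba ^ 77 = cd
a4 ^ 64 = c0
b6 ^ 20 = 96
a4 ^ 61 = c5
10 ^ 64 = 74
36 ^ 6d = 5b
28 ^ 69 = 41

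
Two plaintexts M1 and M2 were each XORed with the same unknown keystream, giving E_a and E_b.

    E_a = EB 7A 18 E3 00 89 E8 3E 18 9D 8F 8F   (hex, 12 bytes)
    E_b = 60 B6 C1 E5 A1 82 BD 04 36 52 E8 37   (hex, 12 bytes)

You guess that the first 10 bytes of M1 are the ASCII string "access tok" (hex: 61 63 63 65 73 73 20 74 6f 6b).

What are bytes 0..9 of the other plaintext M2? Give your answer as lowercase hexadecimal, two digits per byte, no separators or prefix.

eaafba63d278754e41a4

First, E_a ⊕ E_b = (M1 ⊕ K) ⊕ (M2 ⊕ K) = M1 ⊕ M2, so the key drops out. Then M2 = (M1 ⊕ M2) ⊕ M1 over the first 10 bytes.
byte 0: (eb ⊕ 60) ⊕ 61 = 8b ⊕ 61 = ea
byte 1: (7a ⊕ b6) ⊕ 63 = cc ⊕ 63 = af
byte 2: (18 ⊕ c1) ⊕ 63 = d9 ⊕ 63 = ba
byte 3: (e3 ⊕ e5) ⊕ 65 = 06 ⊕ 65 = 63
byte 4: (00 ⊕ a1) ⊕ 73 = a1 ⊕ 73 = d2
byte 5: (89 ⊕ 82) ⊕ 73 = 0b ⊕ 73 = 78
byte 6: (e8 ⊕ bd) ⊕ 20 = 55 ⊕ 20 = 75
byte 7: (3e ⊕ 04) ⊕ 74 = 3a ⊕ 74 = 4e
byte 8: (18 ⊕ 36) ⊕ 6f = 2e ⊕ 6f = 41
byte 9: (9d ⊕ 52) ⊕ 6b = cf ⊕ 6b = a4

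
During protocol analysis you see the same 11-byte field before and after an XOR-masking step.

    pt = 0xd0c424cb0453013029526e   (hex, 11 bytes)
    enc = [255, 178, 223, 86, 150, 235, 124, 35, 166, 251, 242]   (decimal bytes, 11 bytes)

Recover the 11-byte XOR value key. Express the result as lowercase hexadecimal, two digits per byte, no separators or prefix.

2f76fb9d92b87d138fa99c

Since enc = pt ⊕ key, XORing both sides with pt gives key = pt ⊕ enc.
d0 xor ff = 2f
c4 xor b2 = 76
24 xor df = fb
cb xor 56 = 9d
04 xor 96 = 92
53 xor eb = b8
01 xor 7c = 7d
30 xor 23 = 13
29 xor a6 = 8f
52 xor fb = a9
6e xor f2 = 9c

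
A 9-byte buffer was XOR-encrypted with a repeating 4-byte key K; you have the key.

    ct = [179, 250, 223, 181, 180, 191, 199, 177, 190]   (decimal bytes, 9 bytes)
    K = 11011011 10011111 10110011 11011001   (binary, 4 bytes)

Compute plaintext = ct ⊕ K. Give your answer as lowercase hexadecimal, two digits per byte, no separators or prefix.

The 4-byte key repeats, so the effective keystream is db 9f b3 d9 db 9f b3 d9 db.
byte 0: b3 XOR db = 68
byte 1: fa XOR 9f = 65
byte 2: df XOR b3 = 6c
byte 3: b5 XOR d9 = 6c
byte 4: b4 XOR db = 6f
byte 5: bf XOR 9f = 20
byte 6: c7 XOR b3 = 74
byte 7: b1 XOR d9 = 68
byte 8: be XOR db = 65

68656c6c6f20746865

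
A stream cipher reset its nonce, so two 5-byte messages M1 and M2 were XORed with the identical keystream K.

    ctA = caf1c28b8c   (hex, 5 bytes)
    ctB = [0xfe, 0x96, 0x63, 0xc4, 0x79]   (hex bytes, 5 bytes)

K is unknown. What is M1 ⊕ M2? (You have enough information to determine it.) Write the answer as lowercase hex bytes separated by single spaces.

34 67 a1 4f f5

ctA ⊕ ctB = (M1 ⊕ K) ⊕ (M2 ⊕ K) = M1 ⊕ M2 — the shared key cancels under XOR.
byte 0: ca XOR fe = 34
byte 1: f1 XOR 96 = 67
byte 2: c2 XOR 63 = a1
byte 3: 8b XOR c4 = 4f
byte 4: 8c XOR 79 = f5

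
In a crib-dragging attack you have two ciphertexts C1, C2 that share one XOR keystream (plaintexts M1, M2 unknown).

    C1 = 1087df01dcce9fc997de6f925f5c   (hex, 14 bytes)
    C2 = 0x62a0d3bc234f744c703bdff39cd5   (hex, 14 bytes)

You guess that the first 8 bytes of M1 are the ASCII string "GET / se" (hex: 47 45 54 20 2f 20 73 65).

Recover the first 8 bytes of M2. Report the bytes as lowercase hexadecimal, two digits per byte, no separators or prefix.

First, C1 ⊕ C2 = (M1 ⊕ K) ⊕ (M2 ⊕ K) = M1 ⊕ M2, so the key drops out. Then M2 = (M1 ⊕ M2) ⊕ M1 over the first 8 bytes.
byte 0: (10 xor 62) xor 47 = 72 xor 47 = 35
byte 1: (87 xor a0) xor 45 = 27 xor 45 = 62
byte 2: (df xor d3) xor 54 = 0c xor 54 = 58
byte 3: (01 xor bc) xor 20 = bd xor 20 = 9d
byte 4: (dc xor 23) xor 2f = ff xor 2f = d0
byte 5: (ce xor 4f) xor 20 = 81 xor 20 = a1
byte 6: (9f xor 74) xor 73 = eb xor 73 = 98
byte 7: (c9 xor 4c) xor 65 = 85 xor 65 = e0

3562589dd0a198e0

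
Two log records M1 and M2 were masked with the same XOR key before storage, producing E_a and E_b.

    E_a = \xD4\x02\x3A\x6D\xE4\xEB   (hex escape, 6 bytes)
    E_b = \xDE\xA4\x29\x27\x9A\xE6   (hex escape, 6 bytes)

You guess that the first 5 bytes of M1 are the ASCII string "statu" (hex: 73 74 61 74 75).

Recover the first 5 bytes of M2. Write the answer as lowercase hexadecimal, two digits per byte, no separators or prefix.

79d2723e0b

First, E_a ⊕ E_b = (M1 ⊕ K) ⊕ (M2 ⊕ K) = M1 ⊕ M2, so the key drops out. Then M2 = (M1 ⊕ M2) ⊕ M1 over the first 5 bytes.
byte 0: (d4 xor de) xor 73 = 0a xor 73 = 79
byte 1: (02 xor a4) xor 74 = a6 xor 74 = d2
byte 2: (3a xor 29) xor 61 = 13 xor 61 = 72
byte 3: (6d xor 27) xor 74 = 4a xor 74 = 3e
byte 4: (e4 xor 9a) xor 75 = 7e xor 75 = 0b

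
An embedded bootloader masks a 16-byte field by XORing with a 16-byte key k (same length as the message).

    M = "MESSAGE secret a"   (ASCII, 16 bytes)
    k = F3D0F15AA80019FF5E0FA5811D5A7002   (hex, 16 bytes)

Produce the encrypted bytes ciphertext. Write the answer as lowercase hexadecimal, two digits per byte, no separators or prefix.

XOR is its own inverse, so applying the key byte-wise gives the result directly.
4d XOR f3 = be
45 XOR d0 = 95
53 XOR f1 = a2
53 XOR 5a = 09
41 XOR a8 = e9
47 XOR 00 = 47
45 XOR 19 = 5c
20 XOR ff = df
73 XOR 5e = 2d
65 XOR 0f = 6a
63 XOR a5 = c6
72 XOR 81 = f3
65 XOR 1d = 78
74 XOR 5a = 2e
20 XOR 70 = 50
61 XOR 02 = 63

be95a209e9475cdf2d6ac6f3782e5063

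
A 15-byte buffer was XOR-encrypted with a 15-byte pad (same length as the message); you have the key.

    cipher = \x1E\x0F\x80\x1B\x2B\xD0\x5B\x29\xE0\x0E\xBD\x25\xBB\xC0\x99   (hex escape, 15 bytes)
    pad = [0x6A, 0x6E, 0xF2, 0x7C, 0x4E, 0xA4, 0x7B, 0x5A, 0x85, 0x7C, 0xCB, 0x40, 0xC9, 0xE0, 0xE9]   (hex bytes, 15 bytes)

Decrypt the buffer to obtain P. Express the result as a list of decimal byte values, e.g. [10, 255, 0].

00011110 XOR 01101010 = 01110100
00001111 XOR 01101110 = 01100001
10000000 XOR 11110010 = 01110010
00011011 XOR 01111100 = 01100111
00101011 XOR 01001110 = 01100101
11010000 XOR 10100100 = 01110100
01011011 XOR 01111011 = 00100000
00101001 XOR 01011010 = 01110011
11100000 XOR 10000101 = 01100101
00001110 XOR 01111100 = 01110010
10111101 XOR 11001011 = 01110110
00100101 XOR 01000000 = 01100101
10111011 XOR 11001001 = 01110010
11000000 XOR 11100000 = 00100000
10011001 XOR 11101001 = 01110000

[116, 97, 114, 103, 101, 116, 32, 115, 101, 114, 118, 101, 114, 32, 112]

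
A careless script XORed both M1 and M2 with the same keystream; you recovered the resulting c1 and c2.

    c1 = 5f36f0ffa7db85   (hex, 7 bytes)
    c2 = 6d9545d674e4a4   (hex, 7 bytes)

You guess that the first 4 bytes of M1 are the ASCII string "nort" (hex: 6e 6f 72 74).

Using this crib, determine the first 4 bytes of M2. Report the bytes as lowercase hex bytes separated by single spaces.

First, c1 ⊕ c2 = (M1 ⊕ K) ⊕ (M2 ⊕ K) = M1 ⊕ M2, so the key drops out. Then M2 = (M1 ⊕ M2) ⊕ M1 over the first 4 bytes.
byte 0: (5f ^ 6d) ^ 6e = 32 ^ 6e = 5c
byte 1: (36 ^ 95) ^ 6f = a3 ^ 6f = cc
byte 2: (f0 ^ 45) ^ 72 = b5 ^ 72 = c7
byte 3: (ff ^ d6) ^ 74 = 29 ^ 74 = 5d

5c cc c7 5d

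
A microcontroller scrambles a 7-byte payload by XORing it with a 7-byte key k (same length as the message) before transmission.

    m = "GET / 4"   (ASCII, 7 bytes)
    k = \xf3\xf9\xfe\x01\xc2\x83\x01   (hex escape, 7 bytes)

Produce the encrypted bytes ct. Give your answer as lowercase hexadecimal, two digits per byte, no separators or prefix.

b4bcaa21eda335

XOR is its own inverse, so applying the key byte-wise gives the result directly.
47 xor f3 = b4
45 xor f9 = bc
54 xor fe = aa
20 xor 01 = 21
2f xor c2 = ed
20 xor 83 = a3
34 xor 01 = 35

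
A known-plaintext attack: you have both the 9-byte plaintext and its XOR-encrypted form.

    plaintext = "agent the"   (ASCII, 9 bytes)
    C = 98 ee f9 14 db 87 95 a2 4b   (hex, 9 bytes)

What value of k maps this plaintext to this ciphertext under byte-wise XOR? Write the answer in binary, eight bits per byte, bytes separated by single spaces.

11111001 10001001 10011100 01111010 10101111 10100111 11100001 11001010 00101110

Since C = plaintext ⊕ k, XORing both sides with plaintext gives k = plaintext ⊕ C.
 97 xor 152 = 249
103 xor 238 = 137
101 xor 249 = 156
110 xor  20 = 122
116 xor 219 = 175
 32 xor 135 = 167
116 xor 149 = 225
104 xor 162 = 202
101 xor  75 =  46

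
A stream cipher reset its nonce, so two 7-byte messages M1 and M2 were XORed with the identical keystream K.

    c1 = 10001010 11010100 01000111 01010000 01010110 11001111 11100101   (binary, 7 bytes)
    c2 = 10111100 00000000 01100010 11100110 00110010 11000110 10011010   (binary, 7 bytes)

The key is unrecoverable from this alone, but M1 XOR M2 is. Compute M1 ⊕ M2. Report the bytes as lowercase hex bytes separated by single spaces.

36 d4 25 b6 64 09 7f

c1 ⊕ c2 = (M1 ⊕ K) ⊕ (M2 ⊕ K) = M1 ⊕ M2 — the shared key cancels under XOR.
138 ⊕ 188 =  54
212 ⊕   0 = 212
 71 ⊕  98 =  37
 80 ⊕ 230 = 182
 86 ⊕  50 = 100
207 ⊕ 198 =   9
229 ⊕ 154 = 127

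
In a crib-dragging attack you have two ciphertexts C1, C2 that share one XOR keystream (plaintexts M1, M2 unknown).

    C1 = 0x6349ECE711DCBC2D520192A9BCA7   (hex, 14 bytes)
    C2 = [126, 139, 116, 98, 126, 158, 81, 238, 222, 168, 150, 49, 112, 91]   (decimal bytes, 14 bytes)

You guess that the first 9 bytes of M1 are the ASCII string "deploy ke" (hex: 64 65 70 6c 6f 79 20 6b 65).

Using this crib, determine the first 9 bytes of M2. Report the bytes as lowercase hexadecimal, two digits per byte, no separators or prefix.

79a7e8e9003bcda8e9

First, C1 ⊕ C2 = (M1 ⊕ K) ⊕ (M2 ⊕ K) = M1 ⊕ M2, so the key drops out. Then M2 = (M1 ⊕ M2) ⊕ M1 over the first 9 bytes.
byte 0: (63 ⊕ 7e) ⊕ 64 = 1d ⊕ 64 = 79
byte 1: (49 ⊕ 8b) ⊕ 65 = c2 ⊕ 65 = a7
byte 2: (ec ⊕ 74) ⊕ 70 = 98 ⊕ 70 = e8
byte 3: (e7 ⊕ 62) ⊕ 6c = 85 ⊕ 6c = e9
byte 4: (11 ⊕ 7e) ⊕ 6f = 6f ⊕ 6f = 00
byte 5: (dc ⊕ 9e) ⊕ 79 = 42 ⊕ 79 = 3b
byte 6: (bc ⊕ 51) ⊕ 20 = ed ⊕ 20 = cd
byte 7: (2d ⊕ ee) ⊕ 6b = c3 ⊕ 6b = a8
byte 8: (52 ⊕ de) ⊕ 65 = 8c ⊕ 65 = e9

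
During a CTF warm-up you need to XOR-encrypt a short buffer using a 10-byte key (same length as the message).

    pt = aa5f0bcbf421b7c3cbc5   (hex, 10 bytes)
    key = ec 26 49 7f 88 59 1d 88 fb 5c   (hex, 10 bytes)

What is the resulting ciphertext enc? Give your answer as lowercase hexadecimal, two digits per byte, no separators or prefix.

XOR is its own inverse, so applying the key byte-wise gives the result directly.
aa ^ ec = 46
5f ^ 26 = 79
0b ^ 49 = 42
cb ^ 7f = b4
f4 ^ 88 = 7c
21 ^ 59 = 78
b7 ^ 1d = aa
c3 ^ 88 = 4b
cb ^ fb = 30
c5 ^ 5c = 99

467942b47c78aa4b3099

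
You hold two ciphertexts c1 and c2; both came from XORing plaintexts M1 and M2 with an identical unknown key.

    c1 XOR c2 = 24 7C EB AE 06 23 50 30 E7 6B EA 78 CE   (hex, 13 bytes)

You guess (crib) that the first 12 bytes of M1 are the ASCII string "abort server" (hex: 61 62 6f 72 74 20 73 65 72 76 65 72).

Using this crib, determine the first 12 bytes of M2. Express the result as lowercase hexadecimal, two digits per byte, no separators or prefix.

Since c1 ⊕ c2 = M1 ⊕ M2, XORing with the guessed M1 bytes yields the corresponding M2 bytes: M2 = (c1 ⊕ c2) ⊕ M1.
byte 0:  36 ⊕  97 =  69
byte 1: 124 ⊕  98 =  30
byte 2: 235 ⊕ 111 = 132
byte 3: 174 ⊕ 114 = 220
byte 4:   6 ⊕ 116 = 114
byte 5:  35 ⊕  32 =   3
byte 6:  80 ⊕ 115 =  35
byte 7:  48 ⊕ 101 =  85
byte 8: 231 ⊕ 114 = 149
byte 9: 107 ⊕ 118 =  29
byte 10: 234 ⊕ 101 = 143
byte 11: 120 ⊕ 114 =  10

451e84dc72032355951d8f0a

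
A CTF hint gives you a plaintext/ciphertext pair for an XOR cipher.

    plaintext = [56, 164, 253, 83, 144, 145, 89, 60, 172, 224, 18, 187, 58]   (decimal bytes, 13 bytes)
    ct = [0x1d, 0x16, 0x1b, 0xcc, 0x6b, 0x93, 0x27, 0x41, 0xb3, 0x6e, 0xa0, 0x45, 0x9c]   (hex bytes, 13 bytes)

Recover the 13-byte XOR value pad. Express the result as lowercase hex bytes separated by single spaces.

Since ct = plaintext ⊕ pad, XORing both sides with plaintext gives pad = plaintext ⊕ ct.
byte 0: 00111000 xor 00011101 = 00100101
byte 1: 10100100 xor 00010110 = 10110010
byte 2: 11111101 xor 00011011 = 11100110
byte 3: 01010011 xor 11001100 = 10011111
byte 4: 10010000 xor 01101011 = 11111011
byte 5: 10010001 xor 10010011 = 00000010
byte 6: 01011001 xor 00100111 = 01111110
byte 7: 00111100 xor 01000001 = 01111101
byte 8: 10101100 xor 10110011 = 00011111
byte 9: 11100000 xor 01101110 = 10001110
byte 10: 00010010 xor 10100000 = 10110010
byte 11: 10111011 xor 01000101 = 11111110
byte 12: 00111010 xor 10011100 = 10100110

25 b2 e6 9f fb 02 7e 7d 1f 8e b2 fe a6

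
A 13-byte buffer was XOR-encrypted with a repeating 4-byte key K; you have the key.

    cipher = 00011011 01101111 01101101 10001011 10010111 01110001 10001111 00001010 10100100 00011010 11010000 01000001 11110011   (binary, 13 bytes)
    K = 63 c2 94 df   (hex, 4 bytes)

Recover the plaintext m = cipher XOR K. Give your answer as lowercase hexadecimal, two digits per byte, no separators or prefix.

78adf954f4b31bd5c7d8449e90

The 4-byte key repeats, so the effective keystream is 63 c2 94 df 63 c2 94 df 63 c2 94 df 63.
byte 0: 1b ^ 63 = 78
byte 1: 6f ^ c2 = ad
byte 2: 6d ^ 94 = f9
byte 3: 8b ^ df = 54
byte 4: 97 ^ 63 = f4
byte 5: 71 ^ c2 = b3
byte 6: 8f ^ 94 = 1b
byte 7: 0a ^ df = d5
byte 8: a4 ^ 63 = c7
byte 9: 1a ^ c2 = d8
byte 10: d0 ^ 94 = 44
byte 11: 41 ^ df = 9e
byte 12: f3 ^ 63 = 90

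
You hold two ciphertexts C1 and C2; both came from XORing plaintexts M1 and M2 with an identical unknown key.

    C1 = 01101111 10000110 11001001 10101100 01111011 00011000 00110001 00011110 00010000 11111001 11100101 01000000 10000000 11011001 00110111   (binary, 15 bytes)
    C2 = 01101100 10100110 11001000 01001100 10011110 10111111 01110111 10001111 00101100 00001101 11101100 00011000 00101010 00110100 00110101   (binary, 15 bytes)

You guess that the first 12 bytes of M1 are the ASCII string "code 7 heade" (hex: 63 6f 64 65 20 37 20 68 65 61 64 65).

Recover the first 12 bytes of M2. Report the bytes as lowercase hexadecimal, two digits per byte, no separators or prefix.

604f6585c59066f959956d3d

First, C1 ⊕ C2 = (M1 ⊕ K) ⊕ (M2 ⊕ K) = M1 ⊕ M2, so the key drops out. Then M2 = (M1 ⊕ M2) ⊕ M1 over the first 12 bytes.
byte 0: (6f ^ 6c) ^ 63 = 03 ^ 63 = 60
byte 1: (86 ^ a6) ^ 6f = 20 ^ 6f = 4f
byte 2: (c9 ^ c8) ^ 64 = 01 ^ 64 = 65
byte 3: (ac ^ 4c) ^ 65 = e0 ^ 65 = 85
byte 4: (7b ^ 9e) ^ 20 = e5 ^ 20 = c5
byte 5: (18 ^ bf) ^ 37 = a7 ^ 37 = 90
byte 6: (31 ^ 77) ^ 20 = 46 ^ 20 = 66
byte 7: (1e ^ 8f) ^ 68 = 91 ^ 68 = f9
byte 8: (10 ^ 2c) ^ 65 = 3c ^ 65 = 59
byte 9: (f9 ^ 0d) ^ 61 = f4 ^ 61 = 95
byte 10: (e5 ^ ec) ^ 64 = 09 ^ 64 = 6d
byte 11: (40 ^ 18) ^ 65 = 58 ^ 65 = 3d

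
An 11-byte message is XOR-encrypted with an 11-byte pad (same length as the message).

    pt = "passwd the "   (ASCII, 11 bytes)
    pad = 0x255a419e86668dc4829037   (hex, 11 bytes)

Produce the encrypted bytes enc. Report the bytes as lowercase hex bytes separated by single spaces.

XOR is its own inverse, so applying the key byte-wise gives the result directly.
70 XOR 25 = 55
61 XOR 5a = 3b
73 XOR 41 = 32
73 XOR 9e = ed
77 XOR 86 = f1
64 XOR 66 = 02
20 XOR 8d = ad
74 XOR c4 = b0
68 XOR 82 = ea
65 XOR 90 = f5
20 XOR 37 = 17

55 3b 32 ed f1 02 ad b0 ea f5 17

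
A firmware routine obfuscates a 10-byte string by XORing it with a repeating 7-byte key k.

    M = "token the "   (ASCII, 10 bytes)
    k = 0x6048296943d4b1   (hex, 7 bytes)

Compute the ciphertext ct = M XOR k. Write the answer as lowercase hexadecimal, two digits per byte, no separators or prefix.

1427420c2df4c5082d09

The 7-byte key repeats, so the effective keystream is 60 48 29 69 43 d4 b1 60 48 29.
byte 0: 01110100 ⊕ 01100000 = 00010100
byte 1: 01101111 ⊕ 01001000 = 00100111
byte 2: 01101011 ⊕ 00101001 = 01000010
byte 3: 01100101 ⊕ 01101001 = 00001100
byte 4: 01101110 ⊕ 01000011 = 00101101
byte 5: 00100000 ⊕ 11010100 = 11110100
byte 6: 01110100 ⊕ 10110001 = 11000101
byte 7: 01101000 ⊕ 01100000 = 00001000
byte 8: 01100101 ⊕ 01001000 = 00101101
byte 9: 00100000 ⊕ 00101001 = 00001001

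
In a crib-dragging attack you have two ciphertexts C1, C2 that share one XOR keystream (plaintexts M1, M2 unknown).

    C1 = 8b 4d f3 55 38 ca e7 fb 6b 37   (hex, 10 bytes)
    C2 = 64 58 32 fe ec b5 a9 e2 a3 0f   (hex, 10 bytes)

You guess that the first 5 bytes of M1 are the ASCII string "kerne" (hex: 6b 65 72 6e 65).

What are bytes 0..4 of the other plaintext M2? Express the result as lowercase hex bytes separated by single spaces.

First, C1 ⊕ C2 = (M1 ⊕ K) ⊕ (M2 ⊕ K) = M1 ⊕ M2, so the key drops out. Then M2 = (M1 ⊕ M2) ⊕ M1 over the first 5 bytes.
byte 0: (8b xor 64) xor 6b = ef xor 6b = 84
byte 1: (4d xor 58) xor 65 = 15 xor 65 = 70
byte 2: (f3 xor 32) xor 72 = c1 xor 72 = b3
byte 3: (55 xor fe) xor 6e = ab xor 6e = c5
byte 4: (38 xor ec) xor 65 = d4 xor 65 = b1

84 70 b3 c5 b1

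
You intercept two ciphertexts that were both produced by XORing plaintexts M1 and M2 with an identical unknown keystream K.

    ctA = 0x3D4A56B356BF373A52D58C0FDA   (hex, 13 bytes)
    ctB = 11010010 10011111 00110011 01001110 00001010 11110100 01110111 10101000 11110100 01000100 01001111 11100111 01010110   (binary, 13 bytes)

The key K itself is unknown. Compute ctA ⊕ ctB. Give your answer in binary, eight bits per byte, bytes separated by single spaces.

ctA ⊕ ctB = (M1 ⊕ K) ⊕ (M2 ⊕ K) = M1 ⊕ M2 — the shared key cancels under XOR.
3d XOR d2 = ef
4a XOR 9f = d5
56 XOR 33 = 65
b3 XOR 4e = fd
56 XOR 0a = 5c
bf XOR f4 = 4b
37 XOR 77 = 40
3a XOR a8 = 92
52 XOR f4 = a6
d5 XOR 44 = 91
8c XOR 4f = c3
0f XOR e7 = e8
da XOR 56 = 8c

11101111 11010101 01100101 11111101 01011100 01001011 01000000 10010010 10100110 10010001 11000011 11101000 10001100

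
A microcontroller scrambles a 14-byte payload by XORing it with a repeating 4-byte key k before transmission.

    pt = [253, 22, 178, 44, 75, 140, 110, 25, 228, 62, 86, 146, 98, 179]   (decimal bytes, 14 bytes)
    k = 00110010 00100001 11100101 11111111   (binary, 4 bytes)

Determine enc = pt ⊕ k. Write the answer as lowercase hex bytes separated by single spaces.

cf 37 57 d3 79 ad 8b e6 d6 1f b3 6d 50 92

The 4-byte key repeats, so the effective keystream is 32 21 e5 ff 32 21 e5 ff 32 21 e5 ff 32 21.
byte 0: fd XOR 32 = cf
byte 1: 16 XOR 21 = 37
byte 2: b2 XOR e5 = 57
byte 3: 2c XOR ff = d3
byte 4: 4b XOR 32 = 79
byte 5: 8c XOR 21 = ad
byte 6: 6e XOR e5 = 8b
byte 7: 19 XOR ff = e6
byte 8: e4 XOR 32 = d6
byte 9: 3e XOR 21 = 1f
byte 10: 56 XOR e5 = b3
byte 11: 92 XOR ff = 6d
byte 12: 62 XOR 32 = 50
byte 13: b3 XOR 21 = 92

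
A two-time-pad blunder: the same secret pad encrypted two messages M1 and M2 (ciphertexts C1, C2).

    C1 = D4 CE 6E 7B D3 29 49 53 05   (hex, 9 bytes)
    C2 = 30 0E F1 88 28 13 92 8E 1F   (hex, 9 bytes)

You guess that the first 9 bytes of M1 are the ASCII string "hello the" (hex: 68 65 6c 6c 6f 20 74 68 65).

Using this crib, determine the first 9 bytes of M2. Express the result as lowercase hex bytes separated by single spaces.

First, C1 ⊕ C2 = (M1 ⊕ K) ⊕ (M2 ⊕ K) = M1 ⊕ M2, so the key drops out. Then M2 = (M1 ⊕ M2) ⊕ M1 over the first 9 bytes.
byte 0: (d4 xor 30) xor 68 = e4 xor 68 = 8c
byte 1: (ce xor 0e) xor 65 = c0 xor 65 = a5
byte 2: (6e xor f1) xor 6c = 9f xor 6c = f3
byte 3: (7b xor 88) xor 6c = f3 xor 6c = 9f
byte 4: (d3 xor 28) xor 6f = fb xor 6f = 94
byte 5: (29 xor 13) xor 20 = 3a xor 20 = 1a
byte 6: (49 xor 92) xor 74 = db xor 74 = af
byte 7: (53 xor 8e) xor 68 = dd xor 68 = b5
byte 8: (05 xor 1f) xor 65 = 1a xor 65 = 7f

8c a5 f3 9f 94 1a af b5 7f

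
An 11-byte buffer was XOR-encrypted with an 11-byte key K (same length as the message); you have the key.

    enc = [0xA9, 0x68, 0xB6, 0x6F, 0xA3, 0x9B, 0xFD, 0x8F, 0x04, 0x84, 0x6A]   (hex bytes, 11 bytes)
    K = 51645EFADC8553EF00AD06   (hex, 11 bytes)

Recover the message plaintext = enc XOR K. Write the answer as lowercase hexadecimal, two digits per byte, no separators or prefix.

byte 0: a9 xor 51 = f8
byte 1: 68 xor 64 = 0c
byte 2: b6 xor 5e = e8
byte 3: 6f xor fa = 95
byte 4: a3 xor dc = 7f
byte 5: 9b xor 85 = 1e
byte 6: fd xor 53 = ae
byte 7: 8f xor ef = 60
byte 8: 04 xor 00 = 04
byte 9: 84 xor ad = 29
byte 10: 6a xor 06 = 6c

f80ce8957f1eae6004296c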